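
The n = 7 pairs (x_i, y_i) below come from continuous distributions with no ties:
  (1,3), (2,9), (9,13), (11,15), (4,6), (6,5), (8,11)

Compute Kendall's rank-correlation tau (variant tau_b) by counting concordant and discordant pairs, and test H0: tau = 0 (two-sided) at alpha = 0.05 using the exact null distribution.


Step 1: Enumerate the 21 unordered pairs (i,j) with i<j and classify each by sign(x_j-x_i) * sign(y_j-y_i).
  (1,2):dx=+1,dy=+6->C; (1,3):dx=+8,dy=+10->C; (1,4):dx=+10,dy=+12->C; (1,5):dx=+3,dy=+3->C
  (1,6):dx=+5,dy=+2->C; (1,7):dx=+7,dy=+8->C; (2,3):dx=+7,dy=+4->C; (2,4):dx=+9,dy=+6->C
  (2,5):dx=+2,dy=-3->D; (2,6):dx=+4,dy=-4->D; (2,7):dx=+6,dy=+2->C; (3,4):dx=+2,dy=+2->C
  (3,5):dx=-5,dy=-7->C; (3,6):dx=-3,dy=-8->C; (3,7):dx=-1,dy=-2->C; (4,5):dx=-7,dy=-9->C
  (4,6):dx=-5,dy=-10->C; (4,7):dx=-3,dy=-4->C; (5,6):dx=+2,dy=-1->D; (5,7):dx=+4,dy=+5->C
  (6,7):dx=+2,dy=+6->C
Step 2: C = 18, D = 3, total pairs = 21.
Step 3: tau = (C - D)/(n(n-1)/2) = (18 - 3)/21 = 0.714286.
Step 4: Exact two-sided p-value (enumerate n! = 5040 permutations of y under H0): p = 0.030159.
Step 5: alpha = 0.05. reject H0.

tau_b = 0.7143 (C=18, D=3), p = 0.030159, reject H0.


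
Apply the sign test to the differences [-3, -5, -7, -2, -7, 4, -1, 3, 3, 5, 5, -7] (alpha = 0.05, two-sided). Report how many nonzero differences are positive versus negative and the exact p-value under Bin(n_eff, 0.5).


Step 1: Discard zero differences. Original n = 12; n_eff = number of nonzero differences = 12.
Nonzero differences (with sign): -3, -5, -7, -2, -7, +4, -1, +3, +3, +5, +5, -7
Step 2: Count signs: positive = 5, negative = 7.
Step 3: Under H0: P(positive) = 0.5, so the number of positives S ~ Bin(12, 0.5).
Step 4: Two-sided exact p-value = sum of Bin(12,0.5) probabilities at or below the observed probability = 0.774414.
Step 5: alpha = 0.05. fail to reject H0.

n_eff = 12, pos = 5, neg = 7, p = 0.774414, fail to reject H0.


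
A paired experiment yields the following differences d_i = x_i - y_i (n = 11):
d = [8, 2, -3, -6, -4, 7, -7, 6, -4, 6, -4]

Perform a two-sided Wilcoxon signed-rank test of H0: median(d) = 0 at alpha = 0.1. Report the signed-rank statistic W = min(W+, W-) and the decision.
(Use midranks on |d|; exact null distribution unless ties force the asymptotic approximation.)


Step 1: Drop any zero differences (none here) and take |d_i|.
|d| = [8, 2, 3, 6, 4, 7, 7, 6, 4, 6, 4]
Step 2: Midrank |d_i| (ties get averaged ranks).
ranks: |8|->11, |2|->1, |3|->2, |6|->7, |4|->4, |7|->9.5, |7|->9.5, |6|->7, |4|->4, |6|->7, |4|->4
Step 3: Attach original signs; sum ranks with positive sign and with negative sign.
W+ = 11 + 1 + 9.5 + 7 + 7 = 35.5
W- = 2 + 7 + 4 + 9.5 + 4 + 4 = 30.5
(Check: W+ + W- = 66 should equal n(n+1)/2 = 66.)
Step 4: Test statistic W = min(W+, W-) = 30.5.
Step 5: Ties in |d|, so use the tie-corrected normal approximation.
        E[W] = n(n+1)/4 = 11*12/4 = 33.
        Tie groups: |d|=4 (t=3), |d|=6 (t=3), |d|=7 (t=2); sum(t^3 - t) = 54.
        Var[W] = n(n+1)(2n+1)/24 - sum(t^3-t)/48 = 3036/24 - 54/48 = 125.375.
        z = (W - E[W]) / sqrt(Var[W]) = (30.5 - 33) / 11.1971 = -0.2233.
        Two-sided p = 2*Phi(z) = 0.823324.
Step 6: alpha = 0.1. fail to reject H0.

W+ = 35.5, W- = 30.5, W = min = 30.5, p = 0.823324, fail to reject H0.


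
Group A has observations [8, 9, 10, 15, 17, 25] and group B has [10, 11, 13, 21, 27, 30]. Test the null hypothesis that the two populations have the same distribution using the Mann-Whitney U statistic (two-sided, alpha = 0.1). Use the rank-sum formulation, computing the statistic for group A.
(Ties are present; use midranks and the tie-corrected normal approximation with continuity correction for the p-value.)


Step 1: Combine and sort all 12 observations; assign midranks.
sorted (value, group): (8,X), (9,X), (10,X), (10,Y), (11,Y), (13,Y), (15,X), (17,X), (21,Y), (25,X), (27,Y), (30,Y)
ranks: 8->1, 9->2, 10->3.5, 10->3.5, 11->5, 13->6, 15->7, 17->8, 21->9, 25->10, 27->11, 30->12
Step 2: Rank sum for X: R1 = 1 + 2 + 3.5 + 7 + 8 + 10 = 31.5.
Step 3: U_X = R1 - n1(n1+1)/2 = 31.5 - 6*7/2 = 31.5 - 21 = 10.5.
       U_Y = n1*n2 - U_X = 36 - 10.5 = 25.5.
Step 4: Ties are present, so use the tie-corrected normal approximation (with continuity correction) for the p-value.
Step 5: p-value = 0.261496; compare to alpha = 0.1. fail to reject H0.

U_X = 10.5, p = 0.261496, fail to reject H0 at alpha = 0.1.


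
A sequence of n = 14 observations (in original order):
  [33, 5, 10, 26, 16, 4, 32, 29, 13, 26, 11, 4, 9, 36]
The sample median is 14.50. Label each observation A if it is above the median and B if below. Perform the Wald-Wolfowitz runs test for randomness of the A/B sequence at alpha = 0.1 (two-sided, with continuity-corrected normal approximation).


Step 1: Compute median = 14.50; label A = above, B = below.
Labels in order: ABBAABAABABBBA  (n_A = 7, n_B = 7)
Step 2: Count runs R = 9.
Step 3: Under H0 (random ordering), E[R] = 2*n_A*n_B/(n_A+n_B) + 1 = 2*7*7/14 + 1 = 8.0000.
        Var[R] = 2*n_A*n_B*(2*n_A*n_B - n_A - n_B) / ((n_A+n_B)^2 * (n_A+n_B-1)) = 8232/2548 = 3.2308.
        SD[R] = 1.7974.
Step 4: Continuity-corrected z = (R - 0.5 - E[R]) / SD[R] = (9 - 0.5 - 8.0000) / 1.7974 = 0.2782.
Step 5: Two-sided p-value via normal approximation = 2*(1 - Phi(|z|)) = 0.780879.
Step 6: alpha = 0.1. fail to reject H0.

R = 9, z = 0.2782, p = 0.780879, fail to reject H0.


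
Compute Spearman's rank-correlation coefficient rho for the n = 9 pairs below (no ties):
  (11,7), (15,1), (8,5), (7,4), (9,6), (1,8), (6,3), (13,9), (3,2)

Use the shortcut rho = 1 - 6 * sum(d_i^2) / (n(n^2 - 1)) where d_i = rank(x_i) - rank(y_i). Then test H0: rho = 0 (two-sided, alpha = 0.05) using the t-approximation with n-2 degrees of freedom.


Step 1: Rank x and y separately (midranks; no ties here).
rank(x): 11->7, 15->9, 8->5, 7->4, 9->6, 1->1, 6->3, 13->8, 3->2
rank(y): 7->7, 1->1, 5->5, 4->4, 6->6, 8->8, 3->3, 9->9, 2->2
Step 2: d_i = R_x(i) - R_y(i); compute d_i^2.
  (7-7)^2=0, (9-1)^2=64, (5-5)^2=0, (4-4)^2=0, (6-6)^2=0, (1-8)^2=49, (3-3)^2=0, (8-9)^2=1, (2-2)^2=0
sum(d^2) = 114.
Step 3: rho = 1 - 6*114 / (9*(9^2 - 1)) = 1 - 684/720 = 0.050000.
Step 4: Under H0, t = rho * sqrt((n-2)/(1-rho^2)) = 0.1325 ~ t(7).
Step 5: Two-sided p-value from the t-distribution with 7 df = 0.898353.
Step 6: alpha = 0.05. fail to reject H0.

rho = 0.0500, p = 0.898353, fail to reject H0 at alpha = 0.05.


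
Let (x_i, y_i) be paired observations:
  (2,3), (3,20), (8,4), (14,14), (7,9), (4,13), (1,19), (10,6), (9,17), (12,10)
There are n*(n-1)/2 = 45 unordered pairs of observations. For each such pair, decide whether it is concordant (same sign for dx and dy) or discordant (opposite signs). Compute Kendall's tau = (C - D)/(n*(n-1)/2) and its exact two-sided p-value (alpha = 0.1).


Step 1: Enumerate the 45 unordered pairs (i,j) with i<j and classify each by sign(x_j-x_i) * sign(y_j-y_i).
  (1,2):dx=+1,dy=+17->C; (1,3):dx=+6,dy=+1->C; (1,4):dx=+12,dy=+11->C; (1,5):dx=+5,dy=+6->C
  (1,6):dx=+2,dy=+10->C; (1,7):dx=-1,dy=+16->D; (1,8):dx=+8,dy=+3->C; (1,9):dx=+7,dy=+14->C
  (1,10):dx=+10,dy=+7->C; (2,3):dx=+5,dy=-16->D; (2,4):dx=+11,dy=-6->D; (2,5):dx=+4,dy=-11->D
  (2,6):dx=+1,dy=-7->D; (2,7):dx=-2,dy=-1->C; (2,8):dx=+7,dy=-14->D; (2,9):dx=+6,dy=-3->D
  (2,10):dx=+9,dy=-10->D; (3,4):dx=+6,dy=+10->C; (3,5):dx=-1,dy=+5->D; (3,6):dx=-4,dy=+9->D
  (3,7):dx=-7,dy=+15->D; (3,8):dx=+2,dy=+2->C; (3,9):dx=+1,dy=+13->C; (3,10):dx=+4,dy=+6->C
  (4,5):dx=-7,dy=-5->C; (4,6):dx=-10,dy=-1->C; (4,7):dx=-13,dy=+5->D; (4,8):dx=-4,dy=-8->C
  (4,9):dx=-5,dy=+3->D; (4,10):dx=-2,dy=-4->C; (5,6):dx=-3,dy=+4->D; (5,7):dx=-6,dy=+10->D
  (5,8):dx=+3,dy=-3->D; (5,9):dx=+2,dy=+8->C; (5,10):dx=+5,dy=+1->C; (6,7):dx=-3,dy=+6->D
  (6,8):dx=+6,dy=-7->D; (6,9):dx=+5,dy=+4->C; (6,10):dx=+8,dy=-3->D; (7,8):dx=+9,dy=-13->D
  (7,9):dx=+8,dy=-2->D; (7,10):dx=+11,dy=-9->D; (8,9):dx=-1,dy=+11->D; (8,10):dx=+2,dy=+4->C
  (9,10):dx=+3,dy=-7->D
Step 2: C = 21, D = 24, total pairs = 45.
Step 3: tau = (C - D)/(n(n-1)/2) = (21 - 24)/45 = -0.066667.
Step 4: Exact two-sided p-value (enumerate n! = 3628800 permutations of y under H0): p = 0.861801.
Step 5: alpha = 0.1. fail to reject H0.

tau_b = -0.0667 (C=21, D=24), p = 0.861801, fail to reject H0.


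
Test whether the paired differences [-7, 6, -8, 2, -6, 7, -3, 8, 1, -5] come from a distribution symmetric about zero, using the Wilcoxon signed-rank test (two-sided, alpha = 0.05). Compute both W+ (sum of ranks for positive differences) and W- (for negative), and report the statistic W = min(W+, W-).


Step 1: Drop any zero differences (none here) and take |d_i|.
|d| = [7, 6, 8, 2, 6, 7, 3, 8, 1, 5]
Step 2: Midrank |d_i| (ties get averaged ranks).
ranks: |7|->7.5, |6|->5.5, |8|->9.5, |2|->2, |6|->5.5, |7|->7.5, |3|->3, |8|->9.5, |1|->1, |5|->4
Step 3: Attach original signs; sum ranks with positive sign and with negative sign.
W+ = 5.5 + 2 + 7.5 + 9.5 + 1 = 25.5
W- = 7.5 + 9.5 + 5.5 + 3 + 4 = 29.5
(Check: W+ + W- = 55 should equal n(n+1)/2 = 55.)
Step 4: Test statistic W = min(W+, W-) = 25.5.
Step 5: Ties in |d|, so use the tie-corrected normal approximation.
        E[W] = n(n+1)/4 = 10*11/4 = 27.5.
        Tie groups: |d|=6 (t=2), |d|=7 (t=2), |d|=8 (t=2); sum(t^3 - t) = 18.
        Var[W] = n(n+1)(2n+1)/24 - sum(t^3-t)/48 = 2310/24 - 18/48 = 95.875.
        z = (W - E[W]) / sqrt(Var[W]) = (25.5 - 27.5) / 9.7916 = -0.2043.
        Two-sided p = 2*Phi(z) = 0.838153.
Step 6: alpha = 0.05. fail to reject H0.

W+ = 25.5, W- = 29.5, W = min = 25.5, p = 0.838153, fail to reject H0.


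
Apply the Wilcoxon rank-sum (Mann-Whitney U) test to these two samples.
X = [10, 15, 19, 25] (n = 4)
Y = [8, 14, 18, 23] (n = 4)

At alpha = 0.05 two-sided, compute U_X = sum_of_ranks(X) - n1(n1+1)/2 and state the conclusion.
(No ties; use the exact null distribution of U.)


Step 1: Combine and sort all 8 observations; assign midranks.
sorted (value, group): (8,Y), (10,X), (14,Y), (15,X), (18,Y), (19,X), (23,Y), (25,X)
ranks: 8->1, 10->2, 14->3, 15->4, 18->5, 19->6, 23->7, 25->8
Step 2: Rank sum for X: R1 = 2 + 4 + 6 + 8 = 20.
Step 3: U_X = R1 - n1(n1+1)/2 = 20 - 4*5/2 = 20 - 10 = 10.
       U_Y = n1*n2 - U_X = 16 - 10 = 6.
Step 4: No ties, so the exact null distribution of U (based on enumerating the C(8,4) = 70 equally likely rank assignments) gives the two-sided p-value.
Step 5: p-value = 0.685714; compare to alpha = 0.05. fail to reject H0.

U_X = 10, p = 0.685714, fail to reject H0 at alpha = 0.05.


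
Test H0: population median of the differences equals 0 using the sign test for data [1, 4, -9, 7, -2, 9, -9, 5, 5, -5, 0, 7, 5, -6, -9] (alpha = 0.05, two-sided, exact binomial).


Step 1: Discard zero differences. Original n = 15; n_eff = number of nonzero differences = 14.
Nonzero differences (with sign): +1, +4, -9, +7, -2, +9, -9, +5, +5, -5, +7, +5, -6, -9
Step 2: Count signs: positive = 8, negative = 6.
Step 3: Under H0: P(positive) = 0.5, so the number of positives S ~ Bin(14, 0.5).
Step 4: Two-sided exact p-value = sum of Bin(14,0.5) probabilities at or below the observed probability = 0.790527.
Step 5: alpha = 0.05. fail to reject H0.

n_eff = 14, pos = 8, neg = 6, p = 0.790527, fail to reject H0.


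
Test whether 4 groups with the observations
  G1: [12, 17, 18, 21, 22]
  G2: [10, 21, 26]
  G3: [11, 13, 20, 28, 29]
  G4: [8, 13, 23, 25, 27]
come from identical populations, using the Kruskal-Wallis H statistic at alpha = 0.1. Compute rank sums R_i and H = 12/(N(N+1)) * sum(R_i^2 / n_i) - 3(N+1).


Step 1: Combine all N = 18 observations and assign midranks.
sorted (value, group, rank): (8,G4,1), (10,G2,2), (11,G3,3), (12,G1,4), (13,G3,5.5), (13,G4,5.5), (17,G1,7), (18,G1,8), (20,G3,9), (21,G1,10.5), (21,G2,10.5), (22,G1,12), (23,G4,13), (25,G4,14), (26,G2,15), (27,G4,16), (28,G3,17), (29,G3,18)
Step 2: Sum ranks within each group.
R_1 = 41.5 (n_1 = 5)
R_2 = 27.5 (n_2 = 3)
R_3 = 52.5 (n_3 = 5)
R_4 = 49.5 (n_4 = 5)
Step 3: H = 12/(N(N+1)) * sum(R_i^2/n_i) - 3(N+1)
     = 12/(18*19) * (41.5^2/5 + 27.5^2/3 + 52.5^2/5 + 49.5^2/5) - 3*19
     = 0.035088 * 1637.83 - 57
     = 0.467836.
Step 4: Ties present; correction factor C = 1 - 12/(18^3 - 18) = 0.997936. Corrected H = 0.467836 / 0.997936 = 0.468804.
Step 5: Under H0, H ~ chi^2(3); p-value = 0.925690.
Step 6: alpha = 0.1. fail to reject H0.

H = 0.4688, df = 3, p = 0.925690, fail to reject H0.


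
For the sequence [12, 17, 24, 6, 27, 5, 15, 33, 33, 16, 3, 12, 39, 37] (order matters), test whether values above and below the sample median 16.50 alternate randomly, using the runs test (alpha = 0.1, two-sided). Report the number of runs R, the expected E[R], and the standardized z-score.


Step 1: Compute median = 16.50; label A = above, B = below.
Labels in order: BAABABBAABBBAA  (n_A = 7, n_B = 7)
Step 2: Count runs R = 8.
Step 3: Under H0 (random ordering), E[R] = 2*n_A*n_B/(n_A+n_B) + 1 = 2*7*7/14 + 1 = 8.0000.
        Var[R] = 2*n_A*n_B*(2*n_A*n_B - n_A - n_B) / ((n_A+n_B)^2 * (n_A+n_B-1)) = 8232/2548 = 3.2308.
        SD[R] = 1.7974.
Step 4: R = E[R], so z = 0 with no continuity correction.
Step 5: Two-sided p-value via normal approximation = 2*(1 - Phi(|z|)) = 1.000000.
Step 6: alpha = 0.1. fail to reject H0.

R = 8, z = 0.0000, p = 1.000000, fail to reject H0.


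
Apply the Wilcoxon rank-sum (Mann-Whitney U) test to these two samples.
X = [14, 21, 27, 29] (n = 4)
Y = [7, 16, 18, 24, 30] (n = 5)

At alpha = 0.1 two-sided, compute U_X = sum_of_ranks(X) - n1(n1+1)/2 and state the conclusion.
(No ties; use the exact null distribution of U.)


Step 1: Combine and sort all 9 observations; assign midranks.
sorted (value, group): (7,Y), (14,X), (16,Y), (18,Y), (21,X), (24,Y), (27,X), (29,X), (30,Y)
ranks: 7->1, 14->2, 16->3, 18->4, 21->5, 24->6, 27->7, 29->8, 30->9
Step 2: Rank sum for X: R1 = 2 + 5 + 7 + 8 = 22.
Step 3: U_X = R1 - n1(n1+1)/2 = 22 - 4*5/2 = 22 - 10 = 12.
       U_Y = n1*n2 - U_X = 20 - 12 = 8.
Step 4: No ties, so the exact null distribution of U (based on enumerating the C(9,4) = 126 equally likely rank assignments) gives the two-sided p-value.
Step 5: p-value = 0.730159; compare to alpha = 0.1. fail to reject H0.

U_X = 12, p = 0.730159, fail to reject H0 at alpha = 0.1.


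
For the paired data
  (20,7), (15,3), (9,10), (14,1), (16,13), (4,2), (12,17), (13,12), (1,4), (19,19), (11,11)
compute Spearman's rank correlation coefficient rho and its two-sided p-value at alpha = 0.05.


Step 1: Rank x and y separately (midranks; no ties here).
rank(x): 20->11, 15->8, 9->3, 14->7, 16->9, 4->2, 12->5, 13->6, 1->1, 19->10, 11->4
rank(y): 7->5, 3->3, 10->6, 1->1, 13->9, 2->2, 17->10, 12->8, 4->4, 19->11, 11->7
Step 2: d_i = R_x(i) - R_y(i); compute d_i^2.
  (11-5)^2=36, (8-3)^2=25, (3-6)^2=9, (7-1)^2=36, (9-9)^2=0, (2-2)^2=0, (5-10)^2=25, (6-8)^2=4, (1-4)^2=9, (10-11)^2=1, (4-7)^2=9
sum(d^2) = 154.
Step 3: rho = 1 - 6*154 / (11*(11^2 - 1)) = 1 - 924/1320 = 0.300000.
Step 4: Under H0, t = rho * sqrt((n-2)/(1-rho^2)) = 0.9435 ~ t(9).
Step 5: Two-sided p-value from the t-distribution with 9 df = 0.370083.
Step 6: alpha = 0.05. fail to reject H0.

rho = 0.3000, p = 0.370083, fail to reject H0 at alpha = 0.05.


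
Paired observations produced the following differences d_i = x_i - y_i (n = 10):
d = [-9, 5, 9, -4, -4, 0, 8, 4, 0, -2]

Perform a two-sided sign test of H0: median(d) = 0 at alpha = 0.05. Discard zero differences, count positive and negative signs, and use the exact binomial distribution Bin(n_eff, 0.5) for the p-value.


Step 1: Discard zero differences. Original n = 10; n_eff = number of nonzero differences = 8.
Nonzero differences (with sign): -9, +5, +9, -4, -4, +8, +4, -2
Step 2: Count signs: positive = 4, negative = 4.
Step 3: Under H0: P(positive) = 0.5, so the number of positives S ~ Bin(8, 0.5).
Step 4: Two-sided exact p-value = sum of Bin(8,0.5) probabilities at or below the observed probability = 1.000000.
Step 5: alpha = 0.05. fail to reject H0.

n_eff = 8, pos = 4, neg = 4, p = 1.000000, fail to reject H0.


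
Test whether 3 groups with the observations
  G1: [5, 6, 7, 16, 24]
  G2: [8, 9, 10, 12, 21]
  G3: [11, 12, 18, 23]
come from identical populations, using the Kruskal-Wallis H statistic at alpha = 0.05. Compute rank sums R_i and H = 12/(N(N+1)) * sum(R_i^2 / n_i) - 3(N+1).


Step 1: Combine all N = 14 observations and assign midranks.
sorted (value, group, rank): (5,G1,1), (6,G1,2), (7,G1,3), (8,G2,4), (9,G2,5), (10,G2,6), (11,G3,7), (12,G2,8.5), (12,G3,8.5), (16,G1,10), (18,G3,11), (21,G2,12), (23,G3,13), (24,G1,14)
Step 2: Sum ranks within each group.
R_1 = 30 (n_1 = 5)
R_2 = 35.5 (n_2 = 5)
R_3 = 39.5 (n_3 = 4)
Step 3: H = 12/(N(N+1)) * sum(R_i^2/n_i) - 3(N+1)
     = 12/(14*15) * (30^2/5 + 35.5^2/5 + 39.5^2/4) - 3*15
     = 0.057143 * 822.112 - 45
     = 1.977857.
Step 4: Ties present; correction factor C = 1 - 6/(14^3 - 14) = 0.997802. Corrected H = 1.977857 / 0.997802 = 1.982214.
Step 5: Under H0, H ~ chi^2(2); p-value = 0.371166.
Step 6: alpha = 0.05. fail to reject H0.

H = 1.9822, df = 2, p = 0.371166, fail to reject H0.


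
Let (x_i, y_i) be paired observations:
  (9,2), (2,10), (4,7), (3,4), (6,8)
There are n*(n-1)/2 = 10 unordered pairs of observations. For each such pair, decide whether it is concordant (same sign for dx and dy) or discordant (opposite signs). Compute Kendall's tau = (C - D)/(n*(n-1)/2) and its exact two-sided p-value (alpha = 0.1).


Step 1: Enumerate the 10 unordered pairs (i,j) with i<j and classify each by sign(x_j-x_i) * sign(y_j-y_i).
  (1,2):dx=-7,dy=+8->D; (1,3):dx=-5,dy=+5->D; (1,4):dx=-6,dy=+2->D; (1,5):dx=-3,dy=+6->D
  (2,3):dx=+2,dy=-3->D; (2,4):dx=+1,dy=-6->D; (2,5):dx=+4,dy=-2->D; (3,4):dx=-1,dy=-3->C
  (3,5):dx=+2,dy=+1->C; (4,5):dx=+3,dy=+4->C
Step 2: C = 3, D = 7, total pairs = 10.
Step 3: tau = (C - D)/(n(n-1)/2) = (3 - 7)/10 = -0.400000.
Step 4: Exact two-sided p-value (enumerate n! = 120 permutations of y under H0): p = 0.483333.
Step 5: alpha = 0.1. fail to reject H0.

tau_b = -0.4000 (C=3, D=7), p = 0.483333, fail to reject H0.


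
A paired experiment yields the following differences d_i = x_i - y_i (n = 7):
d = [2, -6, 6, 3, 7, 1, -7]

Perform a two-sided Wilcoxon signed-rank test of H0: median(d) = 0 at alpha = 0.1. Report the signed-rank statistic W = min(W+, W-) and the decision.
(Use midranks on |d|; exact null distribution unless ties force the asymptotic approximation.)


Step 1: Drop any zero differences (none here) and take |d_i|.
|d| = [2, 6, 6, 3, 7, 1, 7]
Step 2: Midrank |d_i| (ties get averaged ranks).
ranks: |2|->2, |6|->4.5, |6|->4.5, |3|->3, |7|->6.5, |1|->1, |7|->6.5
Step 3: Attach original signs; sum ranks with positive sign and with negative sign.
W+ = 2 + 4.5 + 3 + 6.5 + 1 = 17
W- = 4.5 + 6.5 = 11
(Check: W+ + W- = 28 should equal n(n+1)/2 = 28.)
Step 4: Test statistic W = min(W+, W-) = 11.
Step 5: Ties in |d|, so use the tie-corrected normal approximation.
        E[W] = n(n+1)/4 = 7*8/4 = 14.
        Tie groups: |d|=6 (t=2), |d|=7 (t=2); sum(t^3 - t) = 12.
        Var[W] = n(n+1)(2n+1)/24 - sum(t^3-t)/48 = 840/24 - 12/48 = 34.75.
        z = (W - E[W]) / sqrt(Var[W]) = (11 - 14) / 5.8949 = -0.5089.
        Two-sided p = 2*Phi(z) = 0.610813.
Step 6: alpha = 0.1. fail to reject H0.

W+ = 17, W- = 11, W = min = 11, p = 0.610813, fail to reject H0.


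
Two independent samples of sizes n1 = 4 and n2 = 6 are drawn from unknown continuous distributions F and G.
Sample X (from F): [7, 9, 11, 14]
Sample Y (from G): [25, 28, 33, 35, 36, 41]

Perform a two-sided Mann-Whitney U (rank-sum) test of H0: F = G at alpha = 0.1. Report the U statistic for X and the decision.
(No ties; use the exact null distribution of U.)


Step 1: Combine and sort all 10 observations; assign midranks.
sorted (value, group): (7,X), (9,X), (11,X), (14,X), (25,Y), (28,Y), (33,Y), (35,Y), (36,Y), (41,Y)
ranks: 7->1, 9->2, 11->3, 14->4, 25->5, 28->6, 33->7, 35->8, 36->9, 41->10
Step 2: Rank sum for X: R1 = 1 + 2 + 3 + 4 = 10.
Step 3: U_X = R1 - n1(n1+1)/2 = 10 - 4*5/2 = 10 - 10 = 0.
       U_Y = n1*n2 - U_X = 24 - 0 = 24.
Step 4: No ties, so the exact null distribution of U (based on enumerating the C(10,4) = 210 equally likely rank assignments) gives the two-sided p-value.
Step 5: p-value = 0.009524; compare to alpha = 0.1. reject H0.

U_X = 0, p = 0.009524, reject H0 at alpha = 0.1.


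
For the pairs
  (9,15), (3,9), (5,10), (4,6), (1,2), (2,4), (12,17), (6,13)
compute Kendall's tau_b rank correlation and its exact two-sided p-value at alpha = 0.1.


Step 1: Enumerate the 28 unordered pairs (i,j) with i<j and classify each by sign(x_j-x_i) * sign(y_j-y_i).
  (1,2):dx=-6,dy=-6->C; (1,3):dx=-4,dy=-5->C; (1,4):dx=-5,dy=-9->C; (1,5):dx=-8,dy=-13->C
  (1,6):dx=-7,dy=-11->C; (1,7):dx=+3,dy=+2->C; (1,8):dx=-3,dy=-2->C; (2,3):dx=+2,dy=+1->C
  (2,4):dx=+1,dy=-3->D; (2,5):dx=-2,dy=-7->C; (2,6):dx=-1,dy=-5->C; (2,7):dx=+9,dy=+8->C
  (2,8):dx=+3,dy=+4->C; (3,4):dx=-1,dy=-4->C; (3,5):dx=-4,dy=-8->C; (3,6):dx=-3,dy=-6->C
  (3,7):dx=+7,dy=+7->C; (3,8):dx=+1,dy=+3->C; (4,5):dx=-3,dy=-4->C; (4,6):dx=-2,dy=-2->C
  (4,7):dx=+8,dy=+11->C; (4,8):dx=+2,dy=+7->C; (5,6):dx=+1,dy=+2->C; (5,7):dx=+11,dy=+15->C
  (5,8):dx=+5,dy=+11->C; (6,7):dx=+10,dy=+13->C; (6,8):dx=+4,dy=+9->C; (7,8):dx=-6,dy=-4->C
Step 2: C = 27, D = 1, total pairs = 28.
Step 3: tau = (C - D)/(n(n-1)/2) = (27 - 1)/28 = 0.928571.
Step 4: Exact two-sided p-value (enumerate n! = 40320 permutations of y under H0): p = 0.000397.
Step 5: alpha = 0.1. reject H0.

tau_b = 0.9286 (C=27, D=1), p = 0.000397, reject H0.


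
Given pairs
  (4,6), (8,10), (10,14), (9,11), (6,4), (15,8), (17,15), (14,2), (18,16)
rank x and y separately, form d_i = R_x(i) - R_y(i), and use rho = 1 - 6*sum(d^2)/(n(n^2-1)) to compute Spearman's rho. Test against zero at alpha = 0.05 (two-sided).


Step 1: Rank x and y separately (midranks; no ties here).
rank(x): 4->1, 8->3, 10->5, 9->4, 6->2, 15->7, 17->8, 14->6, 18->9
rank(y): 6->3, 10->5, 14->7, 11->6, 4->2, 8->4, 15->8, 2->1, 16->9
Step 2: d_i = R_x(i) - R_y(i); compute d_i^2.
  (1-3)^2=4, (3-5)^2=4, (5-7)^2=4, (4-6)^2=4, (2-2)^2=0, (7-4)^2=9, (8-8)^2=0, (6-1)^2=25, (9-9)^2=0
sum(d^2) = 50.
Step 3: rho = 1 - 6*50 / (9*(9^2 - 1)) = 1 - 300/720 = 0.583333.
Step 4: Under H0, t = rho * sqrt((n-2)/(1-rho^2)) = 1.9001 ~ t(7).
Step 5: Two-sided p-value from the t-distribution with 7 df = 0.099186.
Step 6: alpha = 0.05. fail to reject H0.

rho = 0.5833, p = 0.099186, fail to reject H0 at alpha = 0.05.


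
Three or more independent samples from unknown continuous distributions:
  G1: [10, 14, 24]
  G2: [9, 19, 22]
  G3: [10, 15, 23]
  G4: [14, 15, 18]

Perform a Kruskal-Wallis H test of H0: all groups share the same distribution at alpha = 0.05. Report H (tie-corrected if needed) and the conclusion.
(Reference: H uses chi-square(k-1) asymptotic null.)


Step 1: Combine all N = 12 observations and assign midranks.
sorted (value, group, rank): (9,G2,1), (10,G1,2.5), (10,G3,2.5), (14,G1,4.5), (14,G4,4.5), (15,G3,6.5), (15,G4,6.5), (18,G4,8), (19,G2,9), (22,G2,10), (23,G3,11), (24,G1,12)
Step 2: Sum ranks within each group.
R_1 = 19 (n_1 = 3)
R_2 = 20 (n_2 = 3)
R_3 = 20 (n_3 = 3)
R_4 = 19 (n_4 = 3)
Step 3: H = 12/(N(N+1)) * sum(R_i^2/n_i) - 3(N+1)
     = 12/(12*13) * (19^2/3 + 20^2/3 + 20^2/3 + 19^2/3) - 3*13
     = 0.076923 * 507.333 - 39
     = 0.025641.
Step 4: Ties present; correction factor C = 1 - 18/(12^3 - 12) = 0.989510. Corrected H = 0.025641 / 0.989510 = 0.025913.
Step 5: Under H0, H ~ chi^2(3); p-value = 0.998899.
Step 6: alpha = 0.05. fail to reject H0.

H = 0.0259, df = 3, p = 0.998899, fail to reject H0.


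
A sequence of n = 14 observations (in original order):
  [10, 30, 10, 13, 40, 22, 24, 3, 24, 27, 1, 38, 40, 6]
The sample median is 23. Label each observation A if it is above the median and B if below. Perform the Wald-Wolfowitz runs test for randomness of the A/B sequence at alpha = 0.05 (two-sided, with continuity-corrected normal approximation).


Step 1: Compute median = 23; label A = above, B = below.
Labels in order: BABBABABAABAAB  (n_A = 7, n_B = 7)
Step 2: Count runs R = 11.
Step 3: Under H0 (random ordering), E[R] = 2*n_A*n_B/(n_A+n_B) + 1 = 2*7*7/14 + 1 = 8.0000.
        Var[R] = 2*n_A*n_B*(2*n_A*n_B - n_A - n_B) / ((n_A+n_B)^2 * (n_A+n_B-1)) = 8232/2548 = 3.2308.
        SD[R] = 1.7974.
Step 4: Continuity-corrected z = (R - 0.5 - E[R]) / SD[R] = (11 - 0.5 - 8.0000) / 1.7974 = 1.3909.
Step 5: Two-sided p-value via normal approximation = 2*(1 - Phi(|z|)) = 0.164264.
Step 6: alpha = 0.05. fail to reject H0.

R = 11, z = 1.3909, p = 0.164264, fail to reject H0.


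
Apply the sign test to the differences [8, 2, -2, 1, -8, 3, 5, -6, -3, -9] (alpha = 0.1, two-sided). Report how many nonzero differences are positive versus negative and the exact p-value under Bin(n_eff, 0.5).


Step 1: Discard zero differences. Original n = 10; n_eff = number of nonzero differences = 10.
Nonzero differences (with sign): +8, +2, -2, +1, -8, +3, +5, -6, -3, -9
Step 2: Count signs: positive = 5, negative = 5.
Step 3: Under H0: P(positive) = 0.5, so the number of positives S ~ Bin(10, 0.5).
Step 4: Two-sided exact p-value = sum of Bin(10,0.5) probabilities at or below the observed probability = 1.000000.
Step 5: alpha = 0.1. fail to reject H0.

n_eff = 10, pos = 5, neg = 5, p = 1.000000, fail to reject H0.


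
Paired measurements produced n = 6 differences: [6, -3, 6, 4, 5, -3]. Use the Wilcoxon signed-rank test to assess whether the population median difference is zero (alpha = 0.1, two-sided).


Step 1: Drop any zero differences (none here) and take |d_i|.
|d| = [6, 3, 6, 4, 5, 3]
Step 2: Midrank |d_i| (ties get averaged ranks).
ranks: |6|->5.5, |3|->1.5, |6|->5.5, |4|->3, |5|->4, |3|->1.5
Step 3: Attach original signs; sum ranks with positive sign and with negative sign.
W+ = 5.5 + 5.5 + 3 + 4 = 18
W- = 1.5 + 1.5 = 3
(Check: W+ + W- = 21 should equal n(n+1)/2 = 21.)
Step 4: Test statistic W = min(W+, W-) = 3.
Step 5: Ties in |d|, so use the tie-corrected normal approximation.
        E[W] = n(n+1)/4 = 6*7/4 = 10.5.
        Tie groups: |d|=3 (t=2), |d|=6 (t=2); sum(t^3 - t) = 12.
        Var[W] = n(n+1)(2n+1)/24 - sum(t^3-t)/48 = 546/24 - 12/48 = 22.5.
        z = (W - E[W]) / sqrt(Var[W]) = (3 - 10.5) / 4.7434 = -1.5811.
        Two-sided p = 2*Phi(z) = 0.113846.
Step 6: alpha = 0.1. fail to reject H0.

W+ = 18, W- = 3, W = min = 3, p = 0.113846, fail to reject H0.


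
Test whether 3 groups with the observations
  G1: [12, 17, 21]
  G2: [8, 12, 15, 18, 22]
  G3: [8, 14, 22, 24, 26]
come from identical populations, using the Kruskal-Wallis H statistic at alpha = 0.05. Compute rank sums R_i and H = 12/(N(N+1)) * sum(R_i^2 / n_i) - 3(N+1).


Step 1: Combine all N = 13 observations and assign midranks.
sorted (value, group, rank): (8,G2,1.5), (8,G3,1.5), (12,G1,3.5), (12,G2,3.5), (14,G3,5), (15,G2,6), (17,G1,7), (18,G2,8), (21,G1,9), (22,G2,10.5), (22,G3,10.5), (24,G3,12), (26,G3,13)
Step 2: Sum ranks within each group.
R_1 = 19.5 (n_1 = 3)
R_2 = 29.5 (n_2 = 5)
R_3 = 42 (n_3 = 5)
Step 3: H = 12/(N(N+1)) * sum(R_i^2/n_i) - 3(N+1)
     = 12/(13*14) * (19.5^2/3 + 29.5^2/5 + 42^2/5) - 3*14
     = 0.065934 * 653.6 - 42
     = 1.094505.
Step 4: Ties present; correction factor C = 1 - 18/(13^3 - 13) = 0.991758. Corrected H = 1.094505 / 0.991758 = 1.103601.
Step 5: Under H0, H ~ chi^2(2); p-value = 0.575912.
Step 6: alpha = 0.05. fail to reject H0.

H = 1.1036, df = 2, p = 0.575912, fail to reject H0.


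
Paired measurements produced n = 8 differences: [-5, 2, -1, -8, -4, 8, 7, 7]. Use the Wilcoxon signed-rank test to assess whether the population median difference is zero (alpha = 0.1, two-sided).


Step 1: Drop any zero differences (none here) and take |d_i|.
|d| = [5, 2, 1, 8, 4, 8, 7, 7]
Step 2: Midrank |d_i| (ties get averaged ranks).
ranks: |5|->4, |2|->2, |1|->1, |8|->7.5, |4|->3, |8|->7.5, |7|->5.5, |7|->5.5
Step 3: Attach original signs; sum ranks with positive sign and with negative sign.
W+ = 2 + 7.5 + 5.5 + 5.5 = 20.5
W- = 4 + 1 + 7.5 + 3 = 15.5
(Check: W+ + W- = 36 should equal n(n+1)/2 = 36.)
Step 4: Test statistic W = min(W+, W-) = 15.5.
Step 5: Ties in |d|, so use the tie-corrected normal approximation.
        E[W] = n(n+1)/4 = 8*9/4 = 18.
        Tie groups: |d|=7 (t=2), |d|=8 (t=2); sum(t^3 - t) = 12.
        Var[W] = n(n+1)(2n+1)/24 - sum(t^3-t)/48 = 1224/24 - 12/48 = 50.75.
        z = (W - E[W]) / sqrt(Var[W]) = (15.5 - 18) / 7.1239 = -0.3509.
        Two-sided p = 2*Phi(z) = 0.725640.
Step 6: alpha = 0.1. fail to reject H0.

W+ = 20.5, W- = 15.5, W = min = 15.5, p = 0.725640, fail to reject H0.


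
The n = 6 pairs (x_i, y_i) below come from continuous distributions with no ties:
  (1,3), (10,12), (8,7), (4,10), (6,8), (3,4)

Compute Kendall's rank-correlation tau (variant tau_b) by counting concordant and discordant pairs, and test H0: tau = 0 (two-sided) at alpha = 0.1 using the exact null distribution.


Step 1: Enumerate the 15 unordered pairs (i,j) with i<j and classify each by sign(x_j-x_i) * sign(y_j-y_i).
  (1,2):dx=+9,dy=+9->C; (1,3):dx=+7,dy=+4->C; (1,4):dx=+3,dy=+7->C; (1,5):dx=+5,dy=+5->C
  (1,6):dx=+2,dy=+1->C; (2,3):dx=-2,dy=-5->C; (2,4):dx=-6,dy=-2->C; (2,5):dx=-4,dy=-4->C
  (2,6):dx=-7,dy=-8->C; (3,4):dx=-4,dy=+3->D; (3,5):dx=-2,dy=+1->D; (3,6):dx=-5,dy=-3->C
  (4,5):dx=+2,dy=-2->D; (4,6):dx=-1,dy=-6->C; (5,6):dx=-3,dy=-4->C
Step 2: C = 12, D = 3, total pairs = 15.
Step 3: tau = (C - D)/(n(n-1)/2) = (12 - 3)/15 = 0.600000.
Step 4: Exact two-sided p-value (enumerate n! = 720 permutations of y under H0): p = 0.136111.
Step 5: alpha = 0.1. fail to reject H0.

tau_b = 0.6000 (C=12, D=3), p = 0.136111, fail to reject H0.


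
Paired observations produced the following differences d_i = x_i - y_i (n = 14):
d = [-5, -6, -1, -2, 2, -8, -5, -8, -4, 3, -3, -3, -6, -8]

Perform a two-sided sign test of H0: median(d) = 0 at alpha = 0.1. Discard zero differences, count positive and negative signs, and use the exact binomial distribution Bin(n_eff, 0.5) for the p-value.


Step 1: Discard zero differences. Original n = 14; n_eff = number of nonzero differences = 14.
Nonzero differences (with sign): -5, -6, -1, -2, +2, -8, -5, -8, -4, +3, -3, -3, -6, -8
Step 2: Count signs: positive = 2, negative = 12.
Step 3: Under H0: P(positive) = 0.5, so the number of positives S ~ Bin(14, 0.5).
Step 4: Two-sided exact p-value = sum of Bin(14,0.5) probabilities at or below the observed probability = 0.012939.
Step 5: alpha = 0.1. reject H0.

n_eff = 14, pos = 2, neg = 12, p = 0.012939, reject H0.


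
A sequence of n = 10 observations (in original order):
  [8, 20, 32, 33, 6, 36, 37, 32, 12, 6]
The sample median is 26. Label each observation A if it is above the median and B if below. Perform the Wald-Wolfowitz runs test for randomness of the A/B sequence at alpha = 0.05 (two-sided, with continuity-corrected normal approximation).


Step 1: Compute median = 26; label A = above, B = below.
Labels in order: BBAABAAABB  (n_A = 5, n_B = 5)
Step 2: Count runs R = 5.
Step 3: Under H0 (random ordering), E[R] = 2*n_A*n_B/(n_A+n_B) + 1 = 2*5*5/10 + 1 = 6.0000.
        Var[R] = 2*n_A*n_B*(2*n_A*n_B - n_A - n_B) / ((n_A+n_B)^2 * (n_A+n_B-1)) = 2000/900 = 2.2222.
        SD[R] = 1.4907.
Step 4: Continuity-corrected z = (R + 0.5 - E[R]) / SD[R] = (5 + 0.5 - 6.0000) / 1.4907 = -0.3354.
Step 5: Two-sided p-value via normal approximation = 2*(1 - Phi(|z|)) = 0.737316.
Step 6: alpha = 0.05. fail to reject H0.

R = 5, z = -0.3354, p = 0.737316, fail to reject H0.


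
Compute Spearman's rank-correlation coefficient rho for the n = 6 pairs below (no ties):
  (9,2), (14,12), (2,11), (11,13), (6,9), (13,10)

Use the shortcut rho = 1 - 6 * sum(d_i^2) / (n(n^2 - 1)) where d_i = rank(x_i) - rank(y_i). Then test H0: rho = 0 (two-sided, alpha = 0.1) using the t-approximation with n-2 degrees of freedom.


Step 1: Rank x and y separately (midranks; no ties here).
rank(x): 9->3, 14->6, 2->1, 11->4, 6->2, 13->5
rank(y): 2->1, 12->5, 11->4, 13->6, 9->2, 10->3
Step 2: d_i = R_x(i) - R_y(i); compute d_i^2.
  (3-1)^2=4, (6-5)^2=1, (1-4)^2=9, (4-6)^2=4, (2-2)^2=0, (5-3)^2=4
sum(d^2) = 22.
Step 3: rho = 1 - 6*22 / (6*(6^2 - 1)) = 1 - 132/210 = 0.371429.
Step 4: Under H0, t = rho * sqrt((n-2)/(1-rho^2)) = 0.8001 ~ t(4).
Step 5: Two-sided p-value from the t-distribution with 4 df = 0.468478.
Step 6: alpha = 0.1. fail to reject H0.

rho = 0.3714, p = 0.468478, fail to reject H0 at alpha = 0.1.


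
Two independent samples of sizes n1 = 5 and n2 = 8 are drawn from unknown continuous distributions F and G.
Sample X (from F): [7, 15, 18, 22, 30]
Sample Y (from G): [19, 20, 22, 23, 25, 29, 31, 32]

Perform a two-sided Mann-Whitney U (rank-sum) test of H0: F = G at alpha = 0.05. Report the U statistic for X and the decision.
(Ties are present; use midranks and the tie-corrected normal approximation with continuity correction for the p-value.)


Step 1: Combine and sort all 13 observations; assign midranks.
sorted (value, group): (7,X), (15,X), (18,X), (19,Y), (20,Y), (22,X), (22,Y), (23,Y), (25,Y), (29,Y), (30,X), (31,Y), (32,Y)
ranks: 7->1, 15->2, 18->3, 19->4, 20->5, 22->6.5, 22->6.5, 23->8, 25->9, 29->10, 30->11, 31->12, 32->13
Step 2: Rank sum for X: R1 = 1 + 2 + 3 + 6.5 + 11 = 23.5.
Step 3: U_X = R1 - n1(n1+1)/2 = 23.5 - 5*6/2 = 23.5 - 15 = 8.5.
       U_Y = n1*n2 - U_X = 40 - 8.5 = 31.5.
Step 4: Ties are present, so use the tie-corrected normal approximation (with continuity correction) for the p-value.
Step 5: p-value = 0.106864; compare to alpha = 0.05. fail to reject H0.

U_X = 8.5, p = 0.106864, fail to reject H0 at alpha = 0.05.


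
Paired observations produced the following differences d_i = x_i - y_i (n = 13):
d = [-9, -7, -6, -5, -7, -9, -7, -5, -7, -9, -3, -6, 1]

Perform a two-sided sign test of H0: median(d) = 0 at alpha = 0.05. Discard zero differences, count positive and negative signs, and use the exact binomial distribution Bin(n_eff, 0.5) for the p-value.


Step 1: Discard zero differences. Original n = 13; n_eff = number of nonzero differences = 13.
Nonzero differences (with sign): -9, -7, -6, -5, -7, -9, -7, -5, -7, -9, -3, -6, +1
Step 2: Count signs: positive = 1, negative = 12.
Step 3: Under H0: P(positive) = 0.5, so the number of positives S ~ Bin(13, 0.5).
Step 4: Two-sided exact p-value = sum of Bin(13,0.5) probabilities at or below the observed probability = 0.003418.
Step 5: alpha = 0.05. reject H0.

n_eff = 13, pos = 1, neg = 12, p = 0.003418, reject H0.


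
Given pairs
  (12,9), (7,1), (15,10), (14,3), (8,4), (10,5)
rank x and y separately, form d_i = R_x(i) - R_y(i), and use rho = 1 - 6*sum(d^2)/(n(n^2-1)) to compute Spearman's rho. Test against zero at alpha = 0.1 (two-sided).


Step 1: Rank x and y separately (midranks; no ties here).
rank(x): 12->4, 7->1, 15->6, 14->5, 8->2, 10->3
rank(y): 9->5, 1->1, 10->6, 3->2, 4->3, 5->4
Step 2: d_i = R_x(i) - R_y(i); compute d_i^2.
  (4-5)^2=1, (1-1)^2=0, (6-6)^2=0, (5-2)^2=9, (2-3)^2=1, (3-4)^2=1
sum(d^2) = 12.
Step 3: rho = 1 - 6*12 / (6*(6^2 - 1)) = 1 - 72/210 = 0.657143.
Step 4: Under H0, t = rho * sqrt((n-2)/(1-rho^2)) = 1.7436 ~ t(4).
Step 5: Two-sided p-value from the t-distribution with 4 df = 0.156175.
Step 6: alpha = 0.1. fail to reject H0.

rho = 0.6571, p = 0.156175, fail to reject H0 at alpha = 0.1.


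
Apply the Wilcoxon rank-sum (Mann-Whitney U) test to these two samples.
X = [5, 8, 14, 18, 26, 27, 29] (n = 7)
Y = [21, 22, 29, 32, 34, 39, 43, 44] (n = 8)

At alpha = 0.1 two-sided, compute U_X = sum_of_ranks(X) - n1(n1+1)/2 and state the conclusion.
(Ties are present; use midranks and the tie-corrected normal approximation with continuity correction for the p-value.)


Step 1: Combine and sort all 15 observations; assign midranks.
sorted (value, group): (5,X), (8,X), (14,X), (18,X), (21,Y), (22,Y), (26,X), (27,X), (29,X), (29,Y), (32,Y), (34,Y), (39,Y), (43,Y), (44,Y)
ranks: 5->1, 8->2, 14->3, 18->4, 21->5, 22->6, 26->7, 27->8, 29->9.5, 29->9.5, 32->11, 34->12, 39->13, 43->14, 44->15
Step 2: Rank sum for X: R1 = 1 + 2 + 3 + 4 + 7 + 8 + 9.5 = 34.5.
Step 3: U_X = R1 - n1(n1+1)/2 = 34.5 - 7*8/2 = 34.5 - 28 = 6.5.
       U_Y = n1*n2 - U_X = 56 - 6.5 = 49.5.
Step 4: Ties are present, so use the tie-corrected normal approximation (with continuity correction) for the p-value.
Step 5: p-value = 0.014997; compare to alpha = 0.1. reject H0.

U_X = 6.5, p = 0.014997, reject H0 at alpha = 0.1.


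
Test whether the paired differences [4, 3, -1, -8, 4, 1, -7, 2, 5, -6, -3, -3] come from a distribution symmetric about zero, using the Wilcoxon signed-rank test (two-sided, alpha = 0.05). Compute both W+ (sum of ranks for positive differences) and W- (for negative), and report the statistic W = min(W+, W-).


Step 1: Drop any zero differences (none here) and take |d_i|.
|d| = [4, 3, 1, 8, 4, 1, 7, 2, 5, 6, 3, 3]
Step 2: Midrank |d_i| (ties get averaged ranks).
ranks: |4|->7.5, |3|->5, |1|->1.5, |8|->12, |4|->7.5, |1|->1.5, |7|->11, |2|->3, |5|->9, |6|->10, |3|->5, |3|->5
Step 3: Attach original signs; sum ranks with positive sign and with negative sign.
W+ = 7.5 + 5 + 7.5 + 1.5 + 3 + 9 = 33.5
W- = 1.5 + 12 + 11 + 10 + 5 + 5 = 44.5
(Check: W+ + W- = 78 should equal n(n+1)/2 = 78.)
Step 4: Test statistic W = min(W+, W-) = 33.5.
Step 5: Ties in |d|, so use the tie-corrected normal approximation.
        E[W] = n(n+1)/4 = 12*13/4 = 39.
        Tie groups: |d|=1 (t=2), |d|=3 (t=3), |d|=4 (t=2); sum(t^3 - t) = 36.
        Var[W] = n(n+1)(2n+1)/24 - sum(t^3-t)/48 = 3900/24 - 36/48 = 161.75.
        z = (W - E[W]) / sqrt(Var[W]) = (33.5 - 39) / 12.7181 = -0.4325.
        Two-sided p = 2*Phi(z) = 0.665411.
Step 6: alpha = 0.05. fail to reject H0.

W+ = 33.5, W- = 44.5, W = min = 33.5, p = 0.665411, fail to reject H0.


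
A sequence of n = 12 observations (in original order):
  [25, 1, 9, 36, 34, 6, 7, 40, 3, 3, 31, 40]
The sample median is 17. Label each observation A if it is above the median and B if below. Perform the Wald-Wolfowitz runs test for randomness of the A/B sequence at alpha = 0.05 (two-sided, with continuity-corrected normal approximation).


Step 1: Compute median = 17; label A = above, B = below.
Labels in order: ABBAABBABBAA  (n_A = 6, n_B = 6)
Step 2: Count runs R = 7.
Step 3: Under H0 (random ordering), E[R] = 2*n_A*n_B/(n_A+n_B) + 1 = 2*6*6/12 + 1 = 7.0000.
        Var[R] = 2*n_A*n_B*(2*n_A*n_B - n_A - n_B) / ((n_A+n_B)^2 * (n_A+n_B-1)) = 4320/1584 = 2.7273.
        SD[R] = 1.6514.
Step 4: R = E[R], so z = 0 with no continuity correction.
Step 5: Two-sided p-value via normal approximation = 2*(1 - Phi(|z|)) = 1.000000.
Step 6: alpha = 0.05. fail to reject H0.

R = 7, z = 0.0000, p = 1.000000, fail to reject H0.


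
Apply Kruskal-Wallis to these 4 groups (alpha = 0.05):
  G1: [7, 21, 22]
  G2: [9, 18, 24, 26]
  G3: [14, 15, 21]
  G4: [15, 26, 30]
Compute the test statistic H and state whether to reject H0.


Step 1: Combine all N = 13 observations and assign midranks.
sorted (value, group, rank): (7,G1,1), (9,G2,2), (14,G3,3), (15,G3,4.5), (15,G4,4.5), (18,G2,6), (21,G1,7.5), (21,G3,7.5), (22,G1,9), (24,G2,10), (26,G2,11.5), (26,G4,11.5), (30,G4,13)
Step 2: Sum ranks within each group.
R_1 = 17.5 (n_1 = 3)
R_2 = 29.5 (n_2 = 4)
R_3 = 15 (n_3 = 3)
R_4 = 29 (n_4 = 3)
Step 3: H = 12/(N(N+1)) * sum(R_i^2/n_i) - 3(N+1)
     = 12/(13*14) * (17.5^2/3 + 29.5^2/4 + 15^2/3 + 29^2/3) - 3*14
     = 0.065934 * 674.979 - 42
     = 2.504121.
Step 4: Ties present; correction factor C = 1 - 18/(13^3 - 13) = 0.991758. Corrected H = 2.504121 / 0.991758 = 2.524931.
Step 5: Under H0, H ~ chi^2(3); p-value = 0.470802.
Step 6: alpha = 0.05. fail to reject H0.

H = 2.5249, df = 3, p = 0.470802, fail to reject H0.


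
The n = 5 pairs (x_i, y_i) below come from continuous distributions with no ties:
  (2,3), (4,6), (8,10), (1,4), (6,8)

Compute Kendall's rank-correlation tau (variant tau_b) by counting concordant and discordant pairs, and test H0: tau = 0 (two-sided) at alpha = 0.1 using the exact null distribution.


Step 1: Enumerate the 10 unordered pairs (i,j) with i<j and classify each by sign(x_j-x_i) * sign(y_j-y_i).
  (1,2):dx=+2,dy=+3->C; (1,3):dx=+6,dy=+7->C; (1,4):dx=-1,dy=+1->D; (1,5):dx=+4,dy=+5->C
  (2,3):dx=+4,dy=+4->C; (2,4):dx=-3,dy=-2->C; (2,5):dx=+2,dy=+2->C; (3,4):dx=-7,dy=-6->C
  (3,5):dx=-2,dy=-2->C; (4,5):dx=+5,dy=+4->C
Step 2: C = 9, D = 1, total pairs = 10.
Step 3: tau = (C - D)/(n(n-1)/2) = (9 - 1)/10 = 0.800000.
Step 4: Exact two-sided p-value (enumerate n! = 120 permutations of y under H0): p = 0.083333.
Step 5: alpha = 0.1. reject H0.

tau_b = 0.8000 (C=9, D=1), p = 0.083333, reject H0.
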